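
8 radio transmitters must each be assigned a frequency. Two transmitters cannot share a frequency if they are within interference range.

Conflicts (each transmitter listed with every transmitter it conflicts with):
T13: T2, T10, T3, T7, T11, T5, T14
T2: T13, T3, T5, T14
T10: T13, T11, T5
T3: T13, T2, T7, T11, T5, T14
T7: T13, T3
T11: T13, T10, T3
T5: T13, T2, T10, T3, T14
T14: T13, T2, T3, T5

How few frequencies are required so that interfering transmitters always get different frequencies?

T13, T2, T3, T5, T14 are mutually in conflict, so at least 5 frequencies are needed.
Using 5 frequencies: T13=1, T2=4, T10=2, T3=2, T7=3, T11=3, T5=3, T14=5. Each listed conflict is separated.

5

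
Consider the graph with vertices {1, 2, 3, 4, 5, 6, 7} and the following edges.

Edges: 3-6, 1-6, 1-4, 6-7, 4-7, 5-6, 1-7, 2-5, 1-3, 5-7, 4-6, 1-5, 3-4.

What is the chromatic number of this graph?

1, 5, 6, 7 are pairwise adjacent (a clique of size 4), so at least 4 colors are needed.
A valid assignment using 4 colors: 1=red, 2=red, 3=yellow, 4=green, 5=green, 6=blue, 7=yellow. No two adjacent vertices share a color.

4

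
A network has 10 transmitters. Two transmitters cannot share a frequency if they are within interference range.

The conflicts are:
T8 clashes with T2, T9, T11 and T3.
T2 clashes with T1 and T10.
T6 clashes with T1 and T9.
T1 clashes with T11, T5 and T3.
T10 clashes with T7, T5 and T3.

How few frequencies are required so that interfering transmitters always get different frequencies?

The cycle T6-T1-T2-T8-T9-T6 has odd length 5, so it cannot be 2-colored; at least 3 frequencies are needed.
3 frequencies suffice: frequency 1 → {T8, T1, T10}; frequency 2 → {T2, T9, T7, T11, T5, T3}; frequency 3 → {T6}. Every pair that conflicts lands in different frequencies.

3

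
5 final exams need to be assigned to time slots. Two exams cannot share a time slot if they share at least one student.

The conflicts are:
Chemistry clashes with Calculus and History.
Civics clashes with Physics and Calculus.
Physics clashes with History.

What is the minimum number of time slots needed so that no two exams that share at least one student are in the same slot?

The cycle Physics-Civics-Calculus-Chemistry-History-Physics has odd length 5, so it cannot be 2-colored; at least 3 time slots are needed.
3 time slots suffice: time slot 1 → {Physics, Calculus}; time slot 2 → {Chemistry, Civics}; time slot 3 → {History}. No two conflicting exams share a time slot.

3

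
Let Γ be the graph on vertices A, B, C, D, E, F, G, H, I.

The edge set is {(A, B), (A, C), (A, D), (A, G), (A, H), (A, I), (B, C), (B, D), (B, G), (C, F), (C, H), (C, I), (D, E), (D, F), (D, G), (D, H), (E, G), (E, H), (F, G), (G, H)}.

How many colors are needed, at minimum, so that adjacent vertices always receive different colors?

4

A, B, D, G form a clique, so at least 4 colors are needed.
4 colors suffice: A=1, B=4, C=2, D=2, E=1, F=1, G=3, H=4, I=3. Every edge joins two different colors.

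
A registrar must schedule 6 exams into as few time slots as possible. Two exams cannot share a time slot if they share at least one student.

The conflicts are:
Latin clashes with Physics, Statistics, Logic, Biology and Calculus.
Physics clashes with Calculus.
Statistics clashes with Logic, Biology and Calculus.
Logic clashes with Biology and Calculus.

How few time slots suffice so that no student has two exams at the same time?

Latin, Statistics, Logic, Calculus are mutually in conflict, so at least 4 time slots are needed.
4 time slots suffice: time slot 1 → {Latin}; time slot 2 → {Biology, Calculus}; time slot 3 → {Physics, Logic}; time slot 4 → {Statistics}. Every pair that conflicts lands in different time slots.

4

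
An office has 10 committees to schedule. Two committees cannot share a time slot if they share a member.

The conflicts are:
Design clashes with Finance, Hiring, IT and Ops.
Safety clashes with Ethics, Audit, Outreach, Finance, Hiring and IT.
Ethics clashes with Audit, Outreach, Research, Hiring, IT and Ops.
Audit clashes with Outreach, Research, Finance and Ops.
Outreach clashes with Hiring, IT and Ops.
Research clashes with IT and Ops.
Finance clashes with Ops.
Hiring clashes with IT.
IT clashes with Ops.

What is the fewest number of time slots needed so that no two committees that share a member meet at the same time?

Safety, Ethics, Outreach, Hiring, IT are mutually in conflict, so at least 5 time slots are needed.
5 time slots suffice: time slot 1 → {Design, Ethics}; time slot 2 → {Safety, Ops}; time slot 3 → {Audit, IT}; time slot 4 → {Outreach, Research, Finance}; time slot 5 → {Hiring}. Every pair that conflicts lands in different time slots.

5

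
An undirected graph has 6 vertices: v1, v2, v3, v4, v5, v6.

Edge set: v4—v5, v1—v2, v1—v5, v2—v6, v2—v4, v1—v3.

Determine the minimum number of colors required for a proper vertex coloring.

2

v1 and v5 are adjacent, so at least 2 colors are needed.
One proper 2-coloring: v1=B, v2=R, v3=R, v4=B, v5=R, v6=B. No two adjacent vertices share a color.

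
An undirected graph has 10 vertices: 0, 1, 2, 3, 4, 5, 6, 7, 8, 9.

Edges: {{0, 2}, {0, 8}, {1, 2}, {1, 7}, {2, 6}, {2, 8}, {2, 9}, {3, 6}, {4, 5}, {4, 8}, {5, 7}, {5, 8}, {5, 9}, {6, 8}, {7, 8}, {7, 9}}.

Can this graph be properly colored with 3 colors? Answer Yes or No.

Yes

The chromatic number is 3. 2, 6, 8 are pairwise adjacent, so at least 3 colors are needed.
3 colors suffice: color a → {1, 3, 8, 9}; color b → {2, 5}; color c → {0, 4, 6, 7}.
That is already a proper 3-coloring.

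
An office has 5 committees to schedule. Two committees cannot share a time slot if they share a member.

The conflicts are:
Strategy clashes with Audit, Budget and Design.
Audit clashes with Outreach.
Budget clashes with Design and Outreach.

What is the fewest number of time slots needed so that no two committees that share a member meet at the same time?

Strategy, Budget, Design all conflict with each other, so at least 3 time slots are needed.
3 time slots suffice: time slot 1 → {Strategy, Outreach}; time slot 2 → {Audit, Budget}; time slot 3 → {Design}. Every pair that conflicts lands in different time slots.

3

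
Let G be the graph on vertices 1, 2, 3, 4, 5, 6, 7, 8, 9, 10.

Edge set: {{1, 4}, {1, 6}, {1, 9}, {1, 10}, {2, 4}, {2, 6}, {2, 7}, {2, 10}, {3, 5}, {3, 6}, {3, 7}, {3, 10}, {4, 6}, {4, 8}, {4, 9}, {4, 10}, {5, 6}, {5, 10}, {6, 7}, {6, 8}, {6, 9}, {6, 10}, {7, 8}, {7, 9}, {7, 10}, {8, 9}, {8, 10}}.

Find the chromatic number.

4

2, 6, 7, 10 form a clique, so at least 4 colors are needed.
One proper 4-coloring: 1=d, 2=d, 3=d, 4=c, 5=c, 6=a, 7=c, 8=d, 9=b, 10=b. Every edge joins two different colors.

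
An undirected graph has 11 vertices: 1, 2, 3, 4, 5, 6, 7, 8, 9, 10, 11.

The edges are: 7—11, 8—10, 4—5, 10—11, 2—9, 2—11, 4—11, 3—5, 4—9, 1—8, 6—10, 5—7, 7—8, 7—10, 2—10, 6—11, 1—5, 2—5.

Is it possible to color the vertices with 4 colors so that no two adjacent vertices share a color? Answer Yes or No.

The chromatic number is 3. 7, 8, 10 are pairwise adjacent, so at least 3 colors are needed.
3 colors suffice: color red → {5, 9, 10}; color blue → {3, 8, 11}; color green → {1, 2, 4, 6, 7}.
Since 4 ≥ 3, a proper 4-coloring certainly exists.

Yes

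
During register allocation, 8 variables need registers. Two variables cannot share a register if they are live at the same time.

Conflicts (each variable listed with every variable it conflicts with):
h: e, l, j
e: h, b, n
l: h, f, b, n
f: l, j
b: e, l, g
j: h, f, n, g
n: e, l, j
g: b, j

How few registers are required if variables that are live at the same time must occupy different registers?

3

The cycle f-j-g-b-l-f has odd length 5, so it cannot be 2-colored; at least 3 registers are needed.
A valid assignment using 3 registers: h=2, e=1, l=1, f=2, b=2, j=1, n=2, g=3. Every pair that conflicts lands in different registers.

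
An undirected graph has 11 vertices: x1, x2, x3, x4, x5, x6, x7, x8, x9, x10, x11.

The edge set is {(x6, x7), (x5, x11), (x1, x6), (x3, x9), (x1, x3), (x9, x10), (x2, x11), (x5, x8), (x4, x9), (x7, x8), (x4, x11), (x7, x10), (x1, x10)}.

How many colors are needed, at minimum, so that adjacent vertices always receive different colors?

3

The cycle x5-x11-x4-x9-x10-x7-x8-x5 has odd length 7, so it cannot be 2-colored; at least 3 colors are needed.
3 colors suffice: color 1 → {x1, x7, x9, x11}; color 2 → {x2, x3, x4, x6, x8, x10}; color 3 → {x5}. Each edge has distinct colors on its endpoints.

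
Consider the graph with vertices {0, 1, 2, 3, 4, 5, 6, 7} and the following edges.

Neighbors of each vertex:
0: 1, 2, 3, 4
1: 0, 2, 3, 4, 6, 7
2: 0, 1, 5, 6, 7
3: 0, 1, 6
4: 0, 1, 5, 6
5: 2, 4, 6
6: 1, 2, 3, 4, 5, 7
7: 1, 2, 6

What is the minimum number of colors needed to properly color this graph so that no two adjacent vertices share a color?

4

1, 2, 6, 7 are mutually adjacent (a clique of size 4), so at least 4 colors are needed.
4 colors suffice: color red → {0, 6}; color blue → {1, 5}; color green → {2, 3, 4}; color yellow → {7}. Each edge has distinct colors on its endpoints.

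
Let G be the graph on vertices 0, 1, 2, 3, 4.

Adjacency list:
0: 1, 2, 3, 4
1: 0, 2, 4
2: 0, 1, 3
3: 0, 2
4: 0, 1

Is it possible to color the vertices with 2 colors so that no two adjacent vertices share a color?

No

0, 1, 4 form a triangle, so at least 3 colors are needed.
So 2 colors are not enough.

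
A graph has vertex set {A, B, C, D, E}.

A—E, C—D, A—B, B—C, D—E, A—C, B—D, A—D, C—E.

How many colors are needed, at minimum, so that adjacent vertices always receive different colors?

4

A, C, D, E are pairwise adjacent (a clique of size 4), so at least 4 colors are needed.
4 colors suffice: color 1 → {C}; color 2 → {D}; color 3 → {A}; color 4 → {B, E}. Every edge joins two different colors.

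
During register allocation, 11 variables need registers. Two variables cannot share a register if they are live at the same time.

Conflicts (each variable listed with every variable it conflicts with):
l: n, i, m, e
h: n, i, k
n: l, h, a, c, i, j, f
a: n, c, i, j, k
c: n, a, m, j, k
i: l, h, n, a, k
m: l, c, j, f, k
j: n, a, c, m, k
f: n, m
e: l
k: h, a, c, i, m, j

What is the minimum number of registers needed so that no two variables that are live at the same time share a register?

4

n, a, c, j all conflict with each other, so at least 4 registers are needed.
4 registers suffice: l=4, h=3, n=1, a=3, c=4, i=2, m=3, j=2, f=2, e=1, k=1. No two conflicting variables share a register.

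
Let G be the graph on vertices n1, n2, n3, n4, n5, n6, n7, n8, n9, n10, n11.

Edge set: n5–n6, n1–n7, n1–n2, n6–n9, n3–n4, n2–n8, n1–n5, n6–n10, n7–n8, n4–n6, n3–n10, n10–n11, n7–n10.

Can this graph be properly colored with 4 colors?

The chromatic number is 3. The cycle n1-n5-n6-n10-n7-n1 has odd length 5, so it cannot be 2-colored; at least 3 colors are needed.
3 colors suffice: color R → {n1, n4, n8, n9, n10}; color B → {n2, n3, n6, n7, n11}; color G → {n5}.
Since 4 ≥ 3, a proper 4-coloring certainly exists.

Yes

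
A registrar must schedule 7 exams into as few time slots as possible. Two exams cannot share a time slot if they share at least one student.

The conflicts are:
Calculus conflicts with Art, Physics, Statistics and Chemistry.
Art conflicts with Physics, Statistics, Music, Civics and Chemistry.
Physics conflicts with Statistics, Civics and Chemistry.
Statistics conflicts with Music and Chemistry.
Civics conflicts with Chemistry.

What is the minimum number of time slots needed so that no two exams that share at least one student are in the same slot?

Calculus, Art, Physics, Statistics, Chemistry pairwise conflict, so at least 5 time slots are needed.
A valid assignment using 5 time slots: Calculus=5, Art=1, Physics=4, Statistics=3, Music=2, Civics=3, Chemistry=2. No two conflicting exams share a time slot.

5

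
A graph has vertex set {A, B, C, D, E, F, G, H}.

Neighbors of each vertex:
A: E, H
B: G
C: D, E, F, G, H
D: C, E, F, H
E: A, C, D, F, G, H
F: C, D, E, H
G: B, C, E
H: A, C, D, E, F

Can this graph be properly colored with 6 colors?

The chromatic number is 5. C, D, E, F, H are pairwise adjacent (a clique of size 5), so at least 5 colors are needed.
5 colors suffice: A=2, B=1, C=2, D=4, E=1, F=5, G=3, H=3.
Since 6 ≥ 5, a proper 6-coloring certainly exists.

Yes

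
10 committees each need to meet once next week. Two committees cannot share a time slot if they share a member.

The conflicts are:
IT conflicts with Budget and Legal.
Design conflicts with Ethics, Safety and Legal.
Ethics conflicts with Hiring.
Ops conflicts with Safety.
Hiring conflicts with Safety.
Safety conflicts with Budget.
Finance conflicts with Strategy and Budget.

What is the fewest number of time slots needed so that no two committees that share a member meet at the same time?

The cycle Design-Safety-Budget-IT-Legal-Design has odd length 5, so it cannot be 2-colored; at least 3 time slots are needed.
3 time slots suffice: time slot 1 → {IT, Ethics, Safety, Finance}; time slot 2 → {Design, Ops, Hiring, Strategy, Budget}; time slot 3 → {Legal}. Each listed conflict is separated.

3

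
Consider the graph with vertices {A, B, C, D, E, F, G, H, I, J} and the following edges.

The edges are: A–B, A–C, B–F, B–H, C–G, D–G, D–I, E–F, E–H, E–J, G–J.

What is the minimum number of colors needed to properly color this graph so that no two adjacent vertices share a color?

The cycle B-A-C-G-J-E-F-B has odd length 7, so it cannot be 2-colored; at least 3 colors are needed.
3 colors suffice: color red → {B, E, G, I}; color blue → {C, D, F, H, J}; color green → {A}. No two adjacent vertices share a color.

3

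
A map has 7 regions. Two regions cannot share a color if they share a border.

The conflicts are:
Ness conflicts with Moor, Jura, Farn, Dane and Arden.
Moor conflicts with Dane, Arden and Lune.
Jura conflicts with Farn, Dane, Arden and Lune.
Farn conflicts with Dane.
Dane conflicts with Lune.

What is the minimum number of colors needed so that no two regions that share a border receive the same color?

Ness, Jura, Farn, Dane all conflict with each other, so at least 4 colors are needed.
4 colors suffice: color 1 → {Moor, Jura}; color 2 → {Ness, Lune}; color 3 → {Dane, Arden}; color 4 → {Farn}. No two conflicting regions share a color.

4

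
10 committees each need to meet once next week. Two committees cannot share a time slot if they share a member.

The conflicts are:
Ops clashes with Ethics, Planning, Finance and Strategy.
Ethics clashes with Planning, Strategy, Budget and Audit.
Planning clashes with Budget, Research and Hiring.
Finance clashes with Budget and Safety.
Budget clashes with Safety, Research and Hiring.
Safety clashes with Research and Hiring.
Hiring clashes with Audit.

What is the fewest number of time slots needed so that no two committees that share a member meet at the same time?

3

Finance, Budget, Safety are mutually in conflict, so at least 3 time slots are needed.
A valid assignment using 3 time slots: Ops=1, Ethics=2, Planning=3, Finance=2, Strategy=3, Budget=1, Safety=3, Research=2, Hiring=2, Audit=1. Every pair that conflicts lands in different time slots.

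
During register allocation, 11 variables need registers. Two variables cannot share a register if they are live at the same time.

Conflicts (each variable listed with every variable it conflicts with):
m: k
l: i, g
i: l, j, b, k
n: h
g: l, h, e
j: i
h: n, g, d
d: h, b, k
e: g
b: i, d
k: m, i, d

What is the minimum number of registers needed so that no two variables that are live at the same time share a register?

2

i and k conflict, so at least 2 registers are needed.
2 registers suffice: register 1 → {m, i, n, g, d}; register 2 → {l, j, h, e, b, k}. Each listed conflict is separated.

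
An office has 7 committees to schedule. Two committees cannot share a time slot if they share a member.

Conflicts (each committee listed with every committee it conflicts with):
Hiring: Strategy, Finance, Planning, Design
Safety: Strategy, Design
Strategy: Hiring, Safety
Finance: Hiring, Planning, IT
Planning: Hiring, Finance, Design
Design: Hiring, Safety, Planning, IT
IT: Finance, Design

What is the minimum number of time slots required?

Hiring, Planning, Design pairwise conflict, so at least 3 time slots are needed.
A valid assignment using 3 time slots: Hiring=1, Safety=1, Strategy=2, Finance=2, Planning=3, Design=2, IT=1. Every pair that conflicts lands in different time slots.

3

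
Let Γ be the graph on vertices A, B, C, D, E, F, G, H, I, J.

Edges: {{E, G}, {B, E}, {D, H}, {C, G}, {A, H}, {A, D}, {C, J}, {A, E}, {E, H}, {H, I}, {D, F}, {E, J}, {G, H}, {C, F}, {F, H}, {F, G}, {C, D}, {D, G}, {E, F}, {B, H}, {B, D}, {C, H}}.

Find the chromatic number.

5

C, D, F, G, H form a clique, so at least 5 colors are needed.
5 colors suffice: color 1 → {H, J}; color 2 → {D, E, I}; color 3 → {A, B, F}; color 4 → {G}; color 5 → {C}. Every edge joins two different colors.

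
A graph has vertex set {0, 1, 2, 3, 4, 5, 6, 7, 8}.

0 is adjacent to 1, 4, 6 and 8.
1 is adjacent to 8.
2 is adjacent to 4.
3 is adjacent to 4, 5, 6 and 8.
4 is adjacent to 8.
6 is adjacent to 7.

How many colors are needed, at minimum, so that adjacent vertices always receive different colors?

3

0, 1, 8 form a triangle, so at least 3 colors are needed.
3 colors suffice: 0=a, 1=c, 2=a, 3=a, 4=c, 5=b, 6=b, 7=a, 8=b. Each edge has distinct colors on its endpoints.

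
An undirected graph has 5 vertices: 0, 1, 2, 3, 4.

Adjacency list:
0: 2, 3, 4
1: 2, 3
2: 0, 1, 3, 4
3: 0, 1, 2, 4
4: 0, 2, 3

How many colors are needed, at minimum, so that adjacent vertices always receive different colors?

4

0, 2, 3, 4 are pairwise adjacent (a clique of size 4), so at least 4 colors are needed.
A valid assignment using 4 colors: 0=d, 1=c, 2=a, 3=b, 4=c. No two adjacent vertices share a color.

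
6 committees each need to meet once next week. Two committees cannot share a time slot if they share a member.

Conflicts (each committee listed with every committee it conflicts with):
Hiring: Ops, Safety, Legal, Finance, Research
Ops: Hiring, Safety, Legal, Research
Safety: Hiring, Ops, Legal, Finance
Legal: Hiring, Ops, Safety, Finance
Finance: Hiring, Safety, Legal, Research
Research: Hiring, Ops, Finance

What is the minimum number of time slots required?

4

Hiring, Safety, Legal, Finance pairwise conflict, so at least 4 time slots are needed.
A valid assignment using 4 time slots: Hiring=1, Ops=3, Safety=2, Legal=4, Finance=3, Research=2. Every pair that conflicts lands in different time slots.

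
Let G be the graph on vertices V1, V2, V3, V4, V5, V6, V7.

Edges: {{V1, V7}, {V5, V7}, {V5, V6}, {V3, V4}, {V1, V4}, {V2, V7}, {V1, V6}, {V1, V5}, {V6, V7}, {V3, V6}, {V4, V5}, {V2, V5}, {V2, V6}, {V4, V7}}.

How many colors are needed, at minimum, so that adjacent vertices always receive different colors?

V1, V5, V6, V7 form a clique, so at least 4 colors are needed.
4 colors suffice: color 1 → {V4, V6}; color 2 → {V3, V7}; color 3 → {V5}; color 4 → {V1, V2}. No two adjacent vertices share a color.

4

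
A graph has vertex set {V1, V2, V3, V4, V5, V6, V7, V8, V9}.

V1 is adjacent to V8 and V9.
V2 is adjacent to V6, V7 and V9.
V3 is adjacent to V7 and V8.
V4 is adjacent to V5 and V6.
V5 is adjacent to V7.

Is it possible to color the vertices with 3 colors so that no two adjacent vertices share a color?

Yes

The chromatic number is 3. The cycle V4-V5-V7-V2-V6-V4 has odd length 5, so it cannot be 2-colored; at least 3 colors are needed.
3 colors suffice: color 1 → {V6, V7, V8, V9}; color 2 → {V1, V2, V3, V4}; color 3 → {V5}.
That is already a proper 3-coloring.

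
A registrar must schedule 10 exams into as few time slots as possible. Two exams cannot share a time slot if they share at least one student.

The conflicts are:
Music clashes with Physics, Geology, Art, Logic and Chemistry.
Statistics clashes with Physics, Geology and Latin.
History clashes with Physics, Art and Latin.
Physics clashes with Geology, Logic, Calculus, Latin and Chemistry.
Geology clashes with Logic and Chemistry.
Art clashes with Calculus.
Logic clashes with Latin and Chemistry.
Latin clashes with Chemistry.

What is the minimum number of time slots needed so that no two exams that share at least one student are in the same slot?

5

Music, Physics, Geology, Logic, Chemistry all conflict with each other, so at least 5 time slots are needed.
A valid assignment using 5 time slots: Music=3, Statistics=2, History=2, Physics=1, Geology=4, Art=1, Logic=2, Calculus=2, Latin=3, Chemistry=5. Each listed conflict is separated.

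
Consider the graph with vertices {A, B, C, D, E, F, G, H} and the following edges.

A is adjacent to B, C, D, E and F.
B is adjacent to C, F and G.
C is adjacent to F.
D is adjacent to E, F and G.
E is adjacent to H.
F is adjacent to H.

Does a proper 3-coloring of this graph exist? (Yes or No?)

No

A, B, C, F are mutually adjacent (a clique of size 4), so at least 4 colors are needed.
So 3 colors are not enough.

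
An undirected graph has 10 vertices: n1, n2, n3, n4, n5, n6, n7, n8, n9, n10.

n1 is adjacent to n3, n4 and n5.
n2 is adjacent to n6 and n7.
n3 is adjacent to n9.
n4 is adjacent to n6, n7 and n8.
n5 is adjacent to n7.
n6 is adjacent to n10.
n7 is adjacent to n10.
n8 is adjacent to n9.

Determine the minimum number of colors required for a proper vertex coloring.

The cycle n9-n8-n4-n1-n3-n9 has odd length 5, so it cannot be 2-colored; at least 3 colors are needed.
One proper 3-coloring: n1=1, n2=2, n3=2, n4=2, n5=2, n6=1, n7=1, n8=1, n9=3, n10=2. Every edge joins two different colors.

3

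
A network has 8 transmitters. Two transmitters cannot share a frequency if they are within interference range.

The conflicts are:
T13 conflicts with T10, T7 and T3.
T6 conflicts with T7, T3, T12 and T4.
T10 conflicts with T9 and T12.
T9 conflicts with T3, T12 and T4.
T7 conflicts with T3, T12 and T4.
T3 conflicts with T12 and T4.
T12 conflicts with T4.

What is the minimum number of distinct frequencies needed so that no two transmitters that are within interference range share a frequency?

5

T6, T7, T3, T12, T4 all conflict with each other, so at least 5 frequencies are needed.
5 frequencies suffice: frequency 1 → {T13, T12}; frequency 2 → {T10, T3}; frequency 3 → {T4}; frequency 4 → {T9, T7}; frequency 5 → {T6}. Each listed conflict is separated.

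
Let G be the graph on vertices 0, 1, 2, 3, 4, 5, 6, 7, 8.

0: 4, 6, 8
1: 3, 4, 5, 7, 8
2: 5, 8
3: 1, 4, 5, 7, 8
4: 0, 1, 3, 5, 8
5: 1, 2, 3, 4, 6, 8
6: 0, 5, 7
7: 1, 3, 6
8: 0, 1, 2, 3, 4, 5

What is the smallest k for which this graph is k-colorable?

1, 3, 4, 5, 8 are mutually adjacent (a clique of size 5), so at least 5 colors are needed.
5 colors suffice: color red → {0, 5, 7}; color blue → {6, 8}; color green → {2, 3}; color yellow → {1}; color purple → {4}. No two adjacent vertices share a color.

5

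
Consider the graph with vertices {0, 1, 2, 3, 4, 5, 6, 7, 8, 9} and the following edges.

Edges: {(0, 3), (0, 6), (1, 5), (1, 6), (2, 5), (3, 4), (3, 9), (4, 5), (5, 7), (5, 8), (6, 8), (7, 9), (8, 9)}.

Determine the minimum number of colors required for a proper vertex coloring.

The cycle 9-3-4-5-8-9 has odd length 5, so it cannot be 2-colored; at least 3 colors are needed.
3 colors suffice: 0=green, 1=blue, 2=blue, 3=blue, 4=green, 5=red, 6=red, 7=blue, 8=blue, 9=red. Every edge joins two different colors.

3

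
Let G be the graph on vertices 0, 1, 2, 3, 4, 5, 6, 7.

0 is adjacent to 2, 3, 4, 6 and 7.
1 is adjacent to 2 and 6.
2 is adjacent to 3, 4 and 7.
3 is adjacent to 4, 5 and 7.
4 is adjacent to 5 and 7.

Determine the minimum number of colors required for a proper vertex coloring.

5

0, 2, 3, 4, 7 are pairwise adjacent (a clique of size 5), so at least 5 colors are needed.
5 colors suffice: color a → {0, 1, 5}; color b → {3, 6}; color c → {2}; color d → {4}; color e → {7}. Every edge joins two different colors.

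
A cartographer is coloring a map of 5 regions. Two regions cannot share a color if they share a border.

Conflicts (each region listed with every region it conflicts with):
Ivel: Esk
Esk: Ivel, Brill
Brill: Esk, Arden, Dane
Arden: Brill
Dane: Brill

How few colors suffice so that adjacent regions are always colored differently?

Brill and Arden conflict, so at least 2 colors are needed.
2 colors suffice: color 1 → {Ivel, Brill}; color 2 → {Esk, Arden, Dane}. Each listed conflict is separated.

2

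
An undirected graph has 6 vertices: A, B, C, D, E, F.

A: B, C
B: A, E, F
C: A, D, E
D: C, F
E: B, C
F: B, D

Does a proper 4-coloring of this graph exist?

Yes

The chromatic number is 3. The cycle E-C-D-F-B-E has odd length 5, so it cannot be 2-colored; at least 3 colors are needed.
3 colors suffice: A=2, B=1, C=1, D=2, E=2, F=3.
Since 4 ≥ 3, a proper 4-coloring certainly exists.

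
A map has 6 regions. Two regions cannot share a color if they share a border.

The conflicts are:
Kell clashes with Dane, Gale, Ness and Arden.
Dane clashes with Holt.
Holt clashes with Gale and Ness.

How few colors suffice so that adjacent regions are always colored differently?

Kell and Arden conflict, so at least 2 colors are needed.
2 colors suffice: color 1 → {Kell, Holt}; color 2 → {Dane, Gale, Ness, Arden}. No two conflicting regions share a color.

2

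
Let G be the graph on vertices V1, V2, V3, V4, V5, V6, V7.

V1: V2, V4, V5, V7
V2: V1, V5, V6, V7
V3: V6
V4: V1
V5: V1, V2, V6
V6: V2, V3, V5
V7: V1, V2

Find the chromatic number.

3

V1, V2, V7 form a triangle, so at least 3 colors are needed.
A valid assignment using 3 colors: V1=red, V2=blue, V3=blue, V4=blue, V5=green, V6=red, V7=green. Each edge has distinct colors on its endpoints.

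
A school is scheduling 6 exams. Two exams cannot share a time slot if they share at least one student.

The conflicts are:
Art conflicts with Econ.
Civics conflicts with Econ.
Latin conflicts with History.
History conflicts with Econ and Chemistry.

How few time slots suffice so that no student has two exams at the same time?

Art and Econ conflict, so at least 2 time slots are needed.
2 time slots suffice: Art=1, Civics=1, Latin=2, History=1, Econ=2, Chemistry=2. No two conflicting exams share a time slot.

2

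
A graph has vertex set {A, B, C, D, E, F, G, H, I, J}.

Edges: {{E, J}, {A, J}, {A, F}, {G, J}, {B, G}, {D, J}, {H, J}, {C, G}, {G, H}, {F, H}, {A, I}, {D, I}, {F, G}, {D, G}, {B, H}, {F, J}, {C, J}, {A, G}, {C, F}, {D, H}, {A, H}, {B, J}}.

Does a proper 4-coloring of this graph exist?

A, F, G, H, J form a clique, so at least 5 colors are needed.
So 4 colors are not enough.

No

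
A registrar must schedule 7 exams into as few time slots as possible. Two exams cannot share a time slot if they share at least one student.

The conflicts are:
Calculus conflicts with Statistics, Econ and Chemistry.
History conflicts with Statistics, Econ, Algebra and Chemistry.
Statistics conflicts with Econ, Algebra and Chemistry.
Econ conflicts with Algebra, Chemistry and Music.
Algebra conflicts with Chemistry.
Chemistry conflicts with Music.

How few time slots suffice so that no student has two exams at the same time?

History, Statistics, Econ, Algebra, Chemistry are mutually in conflict, so at least 5 time slots are needed.
5 time slots suffice: time slot 1 → {Econ}; time slot 2 → {Chemistry}; time slot 3 → {Statistics, Music}; time slot 4 → {Calculus, Algebra}; time slot 5 → {History}. No two conflicting exams share a time slot.

5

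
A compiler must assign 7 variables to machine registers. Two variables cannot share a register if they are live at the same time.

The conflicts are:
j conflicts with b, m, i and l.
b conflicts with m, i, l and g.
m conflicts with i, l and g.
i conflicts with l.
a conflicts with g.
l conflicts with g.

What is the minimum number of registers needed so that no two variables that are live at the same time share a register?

5

j, b, m, i, l all conflict with each other, so at least 5 registers are needed.
A valid assignment using 5 registers: j=5, b=2, m=3, i=4, a=1, l=1, g=4. No two conflicting variables share a register.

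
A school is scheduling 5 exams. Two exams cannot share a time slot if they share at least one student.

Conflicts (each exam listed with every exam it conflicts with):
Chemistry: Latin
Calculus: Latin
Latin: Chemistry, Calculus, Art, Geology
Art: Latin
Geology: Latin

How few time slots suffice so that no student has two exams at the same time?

2

Chemistry and Latin conflict, so at least 2 time slots are needed.
Using 2 time slots: Chemistry=2, Calculus=2, Latin=1, Art=2, Geology=2. No two conflicting exams share a time slot.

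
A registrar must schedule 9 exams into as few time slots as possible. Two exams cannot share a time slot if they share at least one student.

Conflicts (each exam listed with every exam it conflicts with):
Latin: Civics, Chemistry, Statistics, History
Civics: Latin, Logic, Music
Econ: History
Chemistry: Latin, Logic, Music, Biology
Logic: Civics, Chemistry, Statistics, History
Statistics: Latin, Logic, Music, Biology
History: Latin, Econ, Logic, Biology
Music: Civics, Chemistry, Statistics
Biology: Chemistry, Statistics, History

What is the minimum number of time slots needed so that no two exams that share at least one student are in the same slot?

2

Latin and Civics conflict, so at least 2 time slots are needed.
2 time slots suffice: time slot 1 → {Latin, Econ, Logic, Music, Biology}; time slot 2 → {Civics, Chemistry, Statistics, History}. No two conflicting exams share a time slot.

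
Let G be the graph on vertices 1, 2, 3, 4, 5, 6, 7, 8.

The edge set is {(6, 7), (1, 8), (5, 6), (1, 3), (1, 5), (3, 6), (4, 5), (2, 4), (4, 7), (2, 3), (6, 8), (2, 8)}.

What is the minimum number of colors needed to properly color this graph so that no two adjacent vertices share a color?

The cycle 5-1-8-2-4-5 has odd length 5, so it cannot be 2-colored; at least 3 colors are needed.
A valid assignment using 3 colors: 1=a, 2=c, 3=b, 4=a, 5=b, 6=a, 7=b, 8=b. Each edge has distinct colors on its endpoints.

3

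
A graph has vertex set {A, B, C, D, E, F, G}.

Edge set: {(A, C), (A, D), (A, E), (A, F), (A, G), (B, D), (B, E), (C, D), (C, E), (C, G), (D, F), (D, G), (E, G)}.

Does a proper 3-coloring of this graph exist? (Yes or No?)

A, C, E, G form a clique, so at least 4 colors are needed.
So 3 colors are not enough.

No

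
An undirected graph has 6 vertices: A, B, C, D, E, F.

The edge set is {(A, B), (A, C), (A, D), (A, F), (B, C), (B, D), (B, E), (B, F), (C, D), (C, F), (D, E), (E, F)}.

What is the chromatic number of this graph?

4

A, B, C, F form a clique, so at least 4 colors are needed.
4 colors suffice: color 1 → {B}; color 2 → {D, F}; color 3 → {C, E}; color 4 → {A}. Every edge joins two different colors.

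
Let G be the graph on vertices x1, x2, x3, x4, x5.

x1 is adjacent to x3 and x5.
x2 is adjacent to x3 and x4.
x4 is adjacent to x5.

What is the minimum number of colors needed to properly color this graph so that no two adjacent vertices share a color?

The cycle x5-x4-x2-x3-x1-x5 has odd length 5, so it cannot be 2-colored; at least 3 colors are needed.
A valid assignment using 3 colors: x1=1, x2=1, x3=2, x4=2, x5=3. No two adjacent vertices share a color.

3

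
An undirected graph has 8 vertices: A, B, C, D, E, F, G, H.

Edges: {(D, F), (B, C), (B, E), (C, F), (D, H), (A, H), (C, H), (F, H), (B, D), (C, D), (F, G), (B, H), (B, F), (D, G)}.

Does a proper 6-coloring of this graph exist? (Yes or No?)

The chromatic number is 5. B, C, D, F, H are pairwise adjacent (a clique of size 5), so at least 5 colors are needed.
5 colors suffice: color red → {A, B, G}; color blue → {E, F}; color green → {H}; color yellow → {D}; color purple → {C}.
Since 6 ≥ 5, a proper 6-coloring certainly exists.

Yes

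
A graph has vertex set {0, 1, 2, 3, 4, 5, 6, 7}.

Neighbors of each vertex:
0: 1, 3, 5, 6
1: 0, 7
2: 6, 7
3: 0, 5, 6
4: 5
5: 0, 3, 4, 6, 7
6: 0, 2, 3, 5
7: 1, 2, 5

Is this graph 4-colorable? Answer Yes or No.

The chromatic number is 4. 0, 3, 5, 6 form a clique, so at least 4 colors are needed.
4 colors suffice: color red → {1, 2, 5}; color blue → {4, 6, 7}; color green → {0}; color yellow → {3}.
That is already a proper 4-coloring.

Yes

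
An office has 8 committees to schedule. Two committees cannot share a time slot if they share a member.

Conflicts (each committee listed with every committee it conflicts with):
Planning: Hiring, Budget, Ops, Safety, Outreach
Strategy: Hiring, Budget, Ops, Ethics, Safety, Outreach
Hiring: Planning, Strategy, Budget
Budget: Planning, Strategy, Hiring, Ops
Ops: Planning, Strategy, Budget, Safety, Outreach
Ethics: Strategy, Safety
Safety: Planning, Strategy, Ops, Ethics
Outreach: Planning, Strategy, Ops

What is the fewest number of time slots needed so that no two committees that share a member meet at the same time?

3

Planning, Hiring, Budget are mutually in conflict, so at least 3 time slots are needed.
3 time slots suffice: Planning=1, Strategy=1, Hiring=2, Budget=3, Ops=2, Ethics=2, Safety=3, Outreach=3. Each listed conflict is separated.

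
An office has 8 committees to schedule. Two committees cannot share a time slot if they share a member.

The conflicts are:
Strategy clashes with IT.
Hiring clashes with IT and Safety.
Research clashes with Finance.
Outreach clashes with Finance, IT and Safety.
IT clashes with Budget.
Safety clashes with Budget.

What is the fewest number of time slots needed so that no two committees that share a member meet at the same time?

Strategy and IT conflict, so at least 2 time slots are needed.
A valid assignment using 2 time slots: Strategy=2, Hiring=2, Research=2, Outreach=2, Finance=1, IT=1, Safety=1, Budget=2. No two conflicting committees share a time slot.

2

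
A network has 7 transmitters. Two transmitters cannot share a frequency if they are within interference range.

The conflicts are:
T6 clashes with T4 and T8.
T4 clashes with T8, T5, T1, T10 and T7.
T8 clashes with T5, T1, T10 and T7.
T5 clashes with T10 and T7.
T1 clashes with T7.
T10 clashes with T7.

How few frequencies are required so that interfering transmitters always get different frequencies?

5

T4, T8, T5, T10, T7 are mutually in conflict, so at least 5 frequencies are needed.
5 frequencies suffice: frequency 1 → {T8}; frequency 2 → {T4}; frequency 3 → {T6, T7}; frequency 4 → {T1, T10}; frequency 5 → {T5}. Each listed conflict is separated.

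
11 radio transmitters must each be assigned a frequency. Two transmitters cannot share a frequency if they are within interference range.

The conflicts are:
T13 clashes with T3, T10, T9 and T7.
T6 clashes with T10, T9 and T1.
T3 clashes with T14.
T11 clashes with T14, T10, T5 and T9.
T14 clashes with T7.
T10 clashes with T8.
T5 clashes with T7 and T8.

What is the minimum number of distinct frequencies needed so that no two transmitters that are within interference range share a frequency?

The cycle T11-T14-T3-T13-T9-T11 has odd length 5, so it cannot be 2-colored; at least 3 frequencies are needed.
3 frequencies suffice: frequency 1 → {T14, T10, T5, T9, T1}; frequency 2 → {T13, T6, T11, T8}; frequency 3 → {T3, T7}. Every pair that conflicts lands in different frequencies.

3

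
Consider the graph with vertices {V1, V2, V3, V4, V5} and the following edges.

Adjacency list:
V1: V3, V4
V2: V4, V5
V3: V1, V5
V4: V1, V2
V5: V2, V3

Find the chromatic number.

The cycle V2-V4-V1-V3-V5-V2 has odd length 5, so it cannot be 2-colored; at least 3 colors are needed.
3 colors suffice: color R → {V1, V5}; color B → {V3, V4}; color G → {V2}. Every edge joins two different colors.

3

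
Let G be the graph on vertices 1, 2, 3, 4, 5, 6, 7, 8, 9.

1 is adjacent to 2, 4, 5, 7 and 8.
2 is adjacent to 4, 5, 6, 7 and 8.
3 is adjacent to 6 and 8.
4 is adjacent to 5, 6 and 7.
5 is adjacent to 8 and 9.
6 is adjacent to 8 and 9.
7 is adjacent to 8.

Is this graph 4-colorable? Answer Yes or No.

Yes

The chromatic number is 4. 1, 2, 4, 7 are pairwise adjacent (a clique of size 4), so at least 4 colors are needed.
4 colors suffice: color red → {4, 8, 9}; color blue → {2, 3}; color green → {1, 6}; color yellow → {5, 7}.
That is already a proper 4-coloring.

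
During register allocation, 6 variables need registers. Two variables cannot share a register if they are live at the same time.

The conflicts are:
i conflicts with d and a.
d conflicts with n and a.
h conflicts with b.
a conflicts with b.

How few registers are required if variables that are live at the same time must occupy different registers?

3

i, d, a are mutually in conflict, so at least 3 registers are needed.
3 registers suffice: register 1 → {d, b}; register 2 → {n, h, a}; register 3 → {i}. Every pair that conflicts lands in different registers.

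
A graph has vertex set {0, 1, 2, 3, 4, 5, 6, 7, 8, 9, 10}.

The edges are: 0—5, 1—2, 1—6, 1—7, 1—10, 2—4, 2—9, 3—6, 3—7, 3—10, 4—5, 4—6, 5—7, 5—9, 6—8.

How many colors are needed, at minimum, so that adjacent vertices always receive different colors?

3

The cycle 4-2-1-7-5-4 has odd length 5, so it cannot be 2-colored; at least 3 colors are needed.
3 colors suffice: color a → {1, 3, 5, 8}; color b → {0, 2, 6, 7, 10}; color c → {4, 9}. No two adjacent vertices share a color.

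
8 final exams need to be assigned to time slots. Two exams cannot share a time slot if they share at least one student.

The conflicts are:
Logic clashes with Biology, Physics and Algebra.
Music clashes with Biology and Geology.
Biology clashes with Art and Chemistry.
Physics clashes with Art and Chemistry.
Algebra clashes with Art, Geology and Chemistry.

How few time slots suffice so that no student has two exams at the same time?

3

The cycle Music-Biology-Chemistry-Algebra-Geology-Music has odd length 5, so it cannot be 2-colored; at least 3 time slots are needed.
3 time slots suffice: Logic=2, Music=3, Biology=1, Physics=1, Algebra=1, Art=2, Geology=2, Chemistry=2. Every pair that conflicts lands in different time slots.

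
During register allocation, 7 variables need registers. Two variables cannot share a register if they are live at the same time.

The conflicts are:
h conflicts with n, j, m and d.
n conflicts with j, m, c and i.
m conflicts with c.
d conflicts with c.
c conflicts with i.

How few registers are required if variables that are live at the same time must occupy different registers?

h, n, m pairwise conflict, so at least 3 registers are needed.
Using 3 registers: h=2, n=1, j=3, m=3, d=1, c=2, i=3. Each listed conflict is separated.

3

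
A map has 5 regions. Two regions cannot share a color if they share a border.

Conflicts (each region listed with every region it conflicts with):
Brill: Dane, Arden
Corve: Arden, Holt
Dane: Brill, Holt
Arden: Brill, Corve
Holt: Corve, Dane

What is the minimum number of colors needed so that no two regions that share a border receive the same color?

3

The cycle Holt-Dane-Brill-Arden-Corve-Holt has odd length 5, so it cannot be 2-colored; at least 3 colors are needed.
A valid assignment using 3 colors: Brill=1, Corve=2, Dane=2, Arden=3, Holt=1. Every pair that conflicts lands in different colors.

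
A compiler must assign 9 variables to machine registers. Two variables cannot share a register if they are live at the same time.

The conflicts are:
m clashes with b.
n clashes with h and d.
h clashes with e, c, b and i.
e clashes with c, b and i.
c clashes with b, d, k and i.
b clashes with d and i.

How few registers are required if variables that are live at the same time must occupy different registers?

5

h, e, c, b, i all conflict with each other, so at least 5 registers are needed.
5 registers suffice: register 1 → {m, n, c}; register 2 → {b, k}; register 3 → {h, d}; register 4 → {i}; register 5 → {e}. Each listed conflict is separated.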